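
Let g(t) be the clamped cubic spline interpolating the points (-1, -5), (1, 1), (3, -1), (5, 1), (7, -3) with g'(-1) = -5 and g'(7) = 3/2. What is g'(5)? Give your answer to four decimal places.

Let σ_i = g''(x_i). Step sizes h_i = 2, 2, 2, 2; slopes of the chords Δ_i = (y_(i+1) - y_i)/h_i = 3, -1, 1, -2.
  2·σ_0 + 8·σ_1 + 2·σ_2 = 6(Δ_1 - Δ_0) = -24
  2·σ_1 + 8·σ_2 + 2·σ_3 = 6(Δ_2 - Δ_1) = 12
  2·σ_2 + 8·σ_3 + 2·σ_4 = 6(Δ_3 - Δ_2) = -18
Clamped end conditions give two more equations: 2h_0·σ_0 + h_0·σ_1 = 6(Δ_0 - g'(-1)) = 48 and h_3·σ_3 + 2h_3·σ_4 = 6(g'(7) - Δ_3) = 21.
Solving the tridiagonal system: σ_0 = 1807/112, σ_1 = -463/56, σ_2 = 79/16, σ_3 = -307/56, σ_4 = 895/112.
On [5, 7], g'(t) = b_3 + 2c_3·(t - 5) + 3d_3·(t - 5)² with b_3 = Δ_3 - h_3(2σ_3 + σ_4)/6 = -113/112, c_3 = σ_3/2 = -307/112, d_3 = (σ_4 - σ_3)/(6h_3) = 503/448. So g'(5) = -113/112.

-1.0089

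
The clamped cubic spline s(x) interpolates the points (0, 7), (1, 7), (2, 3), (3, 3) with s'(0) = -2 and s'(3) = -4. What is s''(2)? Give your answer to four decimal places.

With m_i denoting the second derivative at x_i, h_i = 1, 1, 1, and Δ_i = (y_(i+1) − y_i)/h_i = 0, -4, 0:
  1·m_0 + 4·m_1 + 1·m_2 = 6(Δ_1 - Δ_0) = -24
  1·m_1 + 4·m_2 + 1·m_3 = 6(Δ_2 - Δ_1) = 24
Clamped end conditions give two more equations: 2h_0·m_0 + h_0·m_1 = 6(Δ_0 - s'(0)) = 12 and h_2·m_2 + 2h_2·m_3 = 6(s'(3) - Δ_2) = -24.
Hence m_0 = 184/15, m_1 = -188/15, m_2 = 208/15, m_3 = -284/15.

13.8667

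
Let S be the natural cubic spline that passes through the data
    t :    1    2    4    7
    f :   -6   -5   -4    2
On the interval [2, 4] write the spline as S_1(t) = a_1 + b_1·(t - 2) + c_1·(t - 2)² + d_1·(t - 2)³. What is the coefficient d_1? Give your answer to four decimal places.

0.1607

Write m_i for S''(x_i). With h_i = 1, 2, 3 and divided differences Δ_i = 1, 1/2, 2, the continuity of S' gives the tridiagonal system
  1·m_0 + 6·m_1 + 2·m_2 = 6(Δ_1 - Δ_0) = -3
  2·m_1 + 10·m_2 + 3·m_3 = 6(Δ_2 - Δ_1) = 9
Natural end conditions: m_0 = m_3 = 0.
Solving: m_0 = 0, m_1 = -6/7, m_2 = 15/14, m_3 = 0.
On [2, 4], with S_1(t) = a_1 + b_1·(t - 2) + c_1·(t - 2)² + d_1·(t - 2)³: c_1 = m_1/2 = -3/7, d_1 = (m_2 - m_1)/(6h_1) = 9/56, b_1 = Δ_1 - h_1(2m_1 + m_2)/6 = 5/7.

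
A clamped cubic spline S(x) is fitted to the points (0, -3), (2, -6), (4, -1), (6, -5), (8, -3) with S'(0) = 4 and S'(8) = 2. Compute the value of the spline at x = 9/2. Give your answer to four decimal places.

With M_i denoting the second derivative at x_i, h_i = 2, 2, 2, 2, and Δ_i = (y_(i+1) − y_i)/h_i = -3/2, 5/2, -2, 1:
  2·M_0 + 8·M_1 + 2·M_2 = 6(Δ_1 - Δ_0) = 24
  2·M_1 + 8·M_2 + 2·M_3 = 6(Δ_2 - Δ_1) = -27
  2·M_2 + 8·M_3 + 2·M_4 = 6(Δ_3 - Δ_2) = 18
Clamped end conditions give two more equations: 2h_0·M_0 + h_0·M_1 = 6(Δ_0 - S'(0)) = -33 and h_3·M_3 + 2h_3·M_4 = 6(S'(8) - Δ_3) = 6.
Hence M_0 = -337/28, M_1 = 53/7, M_2 = -25/4, M_3 = 55/14, M_4 = -13/28.
On [4, 6], S(x) = -1 + 6/7·(x - 4) - 25/8·(x - 4)² + 95/112·(x - 4)³.
With (x - 4) = 1/2: S(9/2) = -1117/896.

-1.2467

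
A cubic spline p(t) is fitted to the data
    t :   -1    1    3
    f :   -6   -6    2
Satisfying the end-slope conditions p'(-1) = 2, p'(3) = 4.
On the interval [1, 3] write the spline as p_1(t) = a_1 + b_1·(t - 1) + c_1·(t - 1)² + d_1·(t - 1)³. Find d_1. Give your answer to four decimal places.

With M_i denoting the second derivative at x_i, h_i = 2, 2, and Δ_i = (y_(i+1) − y_i)/h_i = 0, 4:
  2·M_0 + 8·M_1 + 2·M_2 = 6(Δ_1 - Δ_0) = 24
Clamped end conditions give two more equations: 2h_0·M_0 + h_0·M_1 = 6(Δ_0 - p'(-1)) = -12 and h_1·M_1 + 2h_1·M_2 = 6(p'(3) - Δ_1) = 0.
Forward elimination and back-substitution give M_0 = -11/2, M_1 = 5, M_2 = -5/2.
On [1, 3], with p_1(t) = a_1 + b_1·(t - 1) + c_1·(t - 1)² + d_1·(t - 1)³: c_1 = M_1/2 = 5/2, d_1 = (M_2 - M_1)/(6h_1) = -5/8, b_1 = Δ_1 - h_1(2M_1 + M_2)/6 = 3/2.

-0.6250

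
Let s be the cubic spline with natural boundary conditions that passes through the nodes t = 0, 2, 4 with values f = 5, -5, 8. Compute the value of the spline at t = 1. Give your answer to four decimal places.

-2.1563

Write M_i for s''(x_i). With h_i = 2, 2 and divided differences Δ_i = -5, 13/2, the continuity of s' gives the tridiagonal system
  2·M_0 + 8·M_1 + 2·M_2 = 6(Δ_1 - Δ_0) = 69
Natural end conditions: M_0 = M_2 = 0.
Hence M_0 = 0, M_1 = 69/8, M_2 = 0.
On [0, 2], s(t) = 5 - 63/8·t + 0·t² + 23/32·t³.
With t = 1: s(1) = -69/32.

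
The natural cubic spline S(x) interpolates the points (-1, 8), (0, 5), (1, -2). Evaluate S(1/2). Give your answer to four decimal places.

Let σ_i = S''(x_i). Step sizes h_i = 1, 1; slopes of the chords Δ_i = (y_(i+1) - y_i)/h_i = -3, -7.
  1·σ_0 + 4·σ_1 + 1·σ_2 = 6(Δ_1 - Δ_0) = -24
Natural end conditions: σ_0 = σ_2 = 0.
Forward elimination and back-substitution give σ_0 = 0, σ_1 = -6, σ_2 = 0.
On [0, 1], S(x) = 5 - 5·x - 3·x² + 1·x³.
With x = 1/2: S(1/2) = 15/8.

1.8750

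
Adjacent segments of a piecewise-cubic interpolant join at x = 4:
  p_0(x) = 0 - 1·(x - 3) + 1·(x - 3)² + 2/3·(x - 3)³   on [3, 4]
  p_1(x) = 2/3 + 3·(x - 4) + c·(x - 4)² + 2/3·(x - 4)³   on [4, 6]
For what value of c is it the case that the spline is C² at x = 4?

p_0''(x) = 2 + 4·(x - 3), so p_0''(4) = 6. On the right, p_1''(4) = 2c, so c = 3.

3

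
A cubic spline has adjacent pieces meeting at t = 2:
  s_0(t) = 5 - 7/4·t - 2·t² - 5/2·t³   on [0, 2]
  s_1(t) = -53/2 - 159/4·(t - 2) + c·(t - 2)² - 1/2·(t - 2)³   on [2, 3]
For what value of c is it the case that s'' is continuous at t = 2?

-17

s_0''(t) = -4 - 15·t, so s_0''(2) = -34. On the right, s_1''(2) = 2c, so c = -17.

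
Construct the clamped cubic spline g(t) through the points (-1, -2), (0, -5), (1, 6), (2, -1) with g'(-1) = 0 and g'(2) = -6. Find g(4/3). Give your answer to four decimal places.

Put m_i = g'' at the i-th knot. Here h = (1, 1, 1) and Δ = (-3, 11, -7), so the interior equations h_(i-1)·m_(i-1) + 2(h_(i-1)+h_i)·m_i + h_i·m_(i+1) = 6(Δ_i − Δ_(i-1)) read
  1·m_0 + 4·m_1 + 1·m_2 = 6(Δ_1 - Δ_0) = 84
  1·m_1 + 4·m_2 + 1·m_3 = 6(Δ_2 - Δ_1) = -108
Clamped end conditions give two more equations: 2h_0·m_0 + h_0·m_1 = 6(Δ_0 - g'(-1)) = -18 and h_2·m_2 + 2h_2·m_3 = 6(g'(2) - Δ_2) = 6.
Hence m_0 = -142/5, m_1 = 194/5, m_2 = -214/5, m_3 = 122/5.
On [1, 2], g(t) = 6 + 16/5·(t - 1) - 107/5·(t - 1)² + 56/5·(t - 1)³.
With (t - 1) = 1/3: g(4/3) = 689/135.

5.1037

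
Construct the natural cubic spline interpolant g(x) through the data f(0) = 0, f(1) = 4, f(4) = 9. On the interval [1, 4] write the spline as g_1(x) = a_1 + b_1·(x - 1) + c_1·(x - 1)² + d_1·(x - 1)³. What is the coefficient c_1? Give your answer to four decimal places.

Let M_i = g''(x_i). Step sizes h_i = 1, 3; slopes of the chords Δ_i = (y_(i+1) - y_i)/h_i = 4, 5/3.
  1·M_0 + 8·M_1 + 3·M_2 = 6(Δ_1 - Δ_0) = -14
Natural end conditions: M_0 = M_2 = 0.
Hence M_0 = 0, M_1 = -7/4, M_2 = 0.
On [1, 4], with g_1(x) = a_1 + b_1·(x - 1) + c_1·(x - 1)² + d_1·(x - 1)³: c_1 = M_1/2 = -7/8, d_1 = (M_2 - M_1)/(6h_1) = 7/72, b_1 = Δ_1 - h_1(2M_1 + M_2)/6 = 41/12.

-0.8750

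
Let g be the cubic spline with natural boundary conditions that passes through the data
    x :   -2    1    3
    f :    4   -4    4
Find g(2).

-1

Let M_i = g''(x_i). Step sizes h_i = 3, 2; slopes of the chords Δ_i = (y_(i+1) - y_i)/h_i = -8/3, 4.
  3·M_0 + 10·M_1 + 2·M_2 = 6(Δ_1 - Δ_0) = 40
Natural end conditions: M_0 = M_2 = 0.
Hence M_0 = 0, M_1 = 4, M_2 = 0.
On [1, 3], g(x) = -4 + 4/3·(x - 1) + 2·(x - 1)² - 1/3·(x - 1)³.
With (x - 1) = 1: g(2) = -1.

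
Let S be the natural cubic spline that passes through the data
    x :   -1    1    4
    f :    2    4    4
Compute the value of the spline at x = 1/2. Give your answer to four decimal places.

3.6313

Write m_i for S''(x_i). With h_i = 2, 3 and divided differences Δ_i = 1, 0, the continuity of S' gives the tridiagonal system
  2·m_0 + 10·m_1 + 3·m_2 = 6(Δ_1 - Δ_0) = -6
Natural end conditions: m_0 = m_2 = 0.
Solving the tridiagonal system: m_0 = 0, m_1 = -3/5, m_2 = 0.
On [-1, 1], S(x) = 2 + 6/5·(x + 1) + 0·(x + 1)² - 1/20·(x + 1)³.
With (x + 1) = 3/2: S(1/2) = 581/160.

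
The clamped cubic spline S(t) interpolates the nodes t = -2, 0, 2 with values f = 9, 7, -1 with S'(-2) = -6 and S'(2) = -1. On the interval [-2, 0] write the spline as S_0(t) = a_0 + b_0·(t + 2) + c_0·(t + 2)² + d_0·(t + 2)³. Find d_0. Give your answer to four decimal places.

-1.5000

Let σ_i = S''(x_i). Step sizes h_i = 2, 2; slopes of the chords Δ_i = (y_(i+1) - y_i)/h_i = -1, -4.
  2·σ_0 + 8·σ_1 + 2·σ_2 = 6(Δ_1 - Δ_0) = -18
Clamped end conditions give two more equations: 2h_0·σ_0 + h_0·σ_1 = 6(Δ_0 - S'(-2)) = 30 and h_1·σ_1 + 2h_1·σ_2 = 6(S'(2) - Δ_1) = 18.
Solving: σ_0 = 11, σ_1 = -7, σ_2 = 8.
On [-2, 0], with S_0(t) = a_0 + b_0·(t + 2) + c_0·(t + 2)² + d_0·(t + 2)³: c_0 = σ_0/2 = 11/2, d_0 = (σ_1 - σ_0)/(6h_0) = -3/2, b_0 = Δ_0 - h_0(2σ_0 + σ_1)/6 = -6.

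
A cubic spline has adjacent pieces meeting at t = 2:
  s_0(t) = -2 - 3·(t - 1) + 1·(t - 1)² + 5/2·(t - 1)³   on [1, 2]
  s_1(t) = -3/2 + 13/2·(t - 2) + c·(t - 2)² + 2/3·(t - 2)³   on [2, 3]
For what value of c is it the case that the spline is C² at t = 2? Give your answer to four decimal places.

8.5000

s_0''(t) = 2 + 15·(t - 1), so s_0''(2) = 17. On the right, s_1''(2) = 2c, so c = 17/2.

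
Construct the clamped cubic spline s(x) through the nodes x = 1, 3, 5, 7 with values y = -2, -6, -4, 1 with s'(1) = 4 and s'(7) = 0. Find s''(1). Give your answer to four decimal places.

-11.4333

Write σ_i for s''(x_i). With h_i = 2, 2, 2 and divided differences Δ_i = -2, 1, 5/2, the continuity of s' gives the tridiagonal system
  2·σ_0 + 8·σ_1 + 2·σ_2 = 6(Δ_1 - Δ_0) = 18
  2·σ_1 + 8·σ_2 + 2·σ_3 = 6(Δ_2 - Δ_1) = 9
Clamped end conditions give two more equations: 2h_0·σ_0 + h_0·σ_1 = 6(Δ_0 - s'(1)) = -36 and h_2·σ_2 + 2h_2·σ_3 = 6(s'(7) - Δ_2) = -15.
Solving the tridiagonal system: σ_0 = -343/30, σ_1 = 73/15, σ_2 = 29/30, σ_3 = -127/30.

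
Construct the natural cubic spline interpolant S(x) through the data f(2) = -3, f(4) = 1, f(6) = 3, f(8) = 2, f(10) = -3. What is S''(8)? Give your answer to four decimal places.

-1.3393

Write m_i for S''(x_i). With h_i = 2, 2, 2, 2 and divided differences Δ_i = 2, 1, -1/2, -5/2, the continuity of S' gives the tridiagonal system
  2·m_0 + 8·m_1 + 2·m_2 = 6(Δ_1 - Δ_0) = -6
  2·m_1 + 8·m_2 + 2·m_3 = 6(Δ_2 - Δ_1) = -9
  2·m_2 + 8·m_3 + 2·m_4 = 6(Δ_3 - Δ_2) = -12
Natural end conditions: m_0 = m_4 = 0.
Hence m_0 = 0, m_1 = -33/56, m_2 = -9/14, m_3 = -75/56, m_4 = 0.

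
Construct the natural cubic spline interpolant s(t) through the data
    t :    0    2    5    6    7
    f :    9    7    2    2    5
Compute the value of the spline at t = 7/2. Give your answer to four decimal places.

Put σ_i = s'' at the i-th knot. Here h = (2, 3, 1, 1) and Δ = (-1, -5/3, 0, 3), so the interior equations h_(i-1)·σ_(i-1) + 2(h_(i-1)+h_i)·σ_i + h_i·σ_(i+1) = 6(Δ_i − Δ_(i-1)) read
  2·σ_0 + 10·σ_1 + 3·σ_2 = 6(Δ_1 - Δ_0) = -4
  3·σ_1 + 8·σ_2 + 1·σ_3 = 6(Δ_2 - Δ_1) = 10
  1·σ_2 + 4·σ_3 + 1·σ_4 = 6(Δ_3 - Δ_2) = 18
Natural end conditions: σ_0 = σ_4 = 0.
Solving: σ_0 = 0, σ_1 = -95/137, σ_2 = 134/137, σ_3 = 583/137, σ_4 = 0.
On [2, 5], s(t) = 7 - 601/411·(t - 2) - 95/274·(t - 2)² + 229/2466·(t - 2)³.
With (t - 2) = 3/2: s(7/2) = 9513/2192.

4.3399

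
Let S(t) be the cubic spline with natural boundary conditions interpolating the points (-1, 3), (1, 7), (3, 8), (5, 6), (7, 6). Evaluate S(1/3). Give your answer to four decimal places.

5.8717

Write M_i for S''(x_i). With h_i = 2, 2, 2, 2 and divided differences Δ_i = 2, 1/2, -1, 0, the continuity of S' gives the tridiagonal system
  2·M_0 + 8·M_1 + 2·M_2 = 6(Δ_1 - Δ_0) = -9
  2·M_1 + 8·M_2 + 2·M_3 = 6(Δ_2 - Δ_1) = -9
  2·M_2 + 8·M_3 + 2·M_4 = 6(Δ_3 - Δ_2) = 6
Natural end conditions: M_0 = M_4 = 0.
Solving: M_0 = 0, M_1 = -93/112, M_2 = -33/28, M_3 = 117/112, M_4 = 0.
On [-1, 1], S(t) = 3 + 255/112·(t + 1) + 0·(t + 1)² - 31/448·(t + 1)³.
With (t + 1) = 4/3: S(1/3) = 4439/756.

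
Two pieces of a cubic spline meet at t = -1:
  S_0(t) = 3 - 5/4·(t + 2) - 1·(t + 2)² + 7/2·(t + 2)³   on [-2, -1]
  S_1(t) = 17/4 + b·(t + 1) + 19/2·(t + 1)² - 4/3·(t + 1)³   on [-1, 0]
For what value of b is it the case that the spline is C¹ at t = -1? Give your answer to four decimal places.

S_0'(t) = -5/4 - 2·(t + 2) + 21/2·(t + 2)², so S_0'(-1) = 29/4. On the right, S_1'(-1) = b, so b = 29/4.

7.2500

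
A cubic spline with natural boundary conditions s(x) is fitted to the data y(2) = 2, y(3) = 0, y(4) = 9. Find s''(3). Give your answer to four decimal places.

16.5000

With M_i denoting the second derivative at x_i, h_i = 1, 1, and Δ_i = (y_(i+1) − y_i)/h_i = -2, 9:
  1·M_0 + 4·M_1 + 1·M_2 = 6(Δ_1 - Δ_0) = 66
Natural end conditions: M_0 = M_2 = 0.
Hence M_0 = 0, M_1 = 33/2, M_2 = 0.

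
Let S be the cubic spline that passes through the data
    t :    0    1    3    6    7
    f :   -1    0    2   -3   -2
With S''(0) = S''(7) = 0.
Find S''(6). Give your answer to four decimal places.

3.0051

With m_i denoting the second derivative at x_i, h_i = 1, 2, 3, 1, and Δ_i = (y_(i+1) − y_i)/h_i = 1, 1, -5/3, 1:
  1·m_0 + 6·m_1 + 2·m_2 = 6(Δ_1 - Δ_0) = 0
  2·m_1 + 10·m_2 + 3·m_3 = 6(Δ_2 - Δ_1) = -16
  3·m_2 + 8·m_3 + 1·m_4 = 6(Δ_3 - Δ_2) = 16
Natural end conditions: m_0 = m_4 = 0.
Hence m_0 = 0, m_1 = 176/197, m_2 = -528/197, m_3 = 592/197, m_4 = 0.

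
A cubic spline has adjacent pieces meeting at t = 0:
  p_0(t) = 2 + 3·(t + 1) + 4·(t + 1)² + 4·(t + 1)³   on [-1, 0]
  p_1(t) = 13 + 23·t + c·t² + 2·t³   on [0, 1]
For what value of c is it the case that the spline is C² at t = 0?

p_0''(t) = 8 + 24·(t + 1), so p_0''(0) = 32. On the right, p_1''(0) = 2c, so c = 16.

16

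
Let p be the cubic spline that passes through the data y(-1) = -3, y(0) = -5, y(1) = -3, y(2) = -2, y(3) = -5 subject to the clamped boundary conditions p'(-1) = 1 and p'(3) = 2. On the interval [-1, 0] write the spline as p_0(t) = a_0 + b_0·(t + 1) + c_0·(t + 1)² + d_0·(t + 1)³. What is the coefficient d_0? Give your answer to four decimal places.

Put m_i = p'' at the i-th knot. Here h = (1, 1, 1, 1) and Δ = (-2, 2, 1, -3), so the interior equations h_(i-1)·m_(i-1) + 2(h_(i-1)+h_i)·m_i + h_i·m_(i+1) = 6(Δ_i − Δ_(i-1)) read
  1·m_0 + 4·m_1 + 1·m_2 = 6(Δ_1 - Δ_0) = 24
  1·m_1 + 4·m_2 + 1·m_3 = 6(Δ_2 - Δ_1) = -6
  1·m_2 + 4·m_3 + 1·m_4 = 6(Δ_3 - Δ_2) = -24
Clamped end conditions give two more equations: 2h_0·m_0 + h_0·m_1 = 6(Δ_0 - p'(-1)) = -18 and h_3·m_3 + 2h_3·m_4 = 6(p'(3) - Δ_3) = 30.
Forward elimination and back-substitution give m_0 = -389/28, m_1 = 137/14, m_2 = -5/4, m_3 = -151/14, m_4 = 571/28.
On [-1, 0], with p_0(t) = a_0 + b_0·(t + 1) + c_0·(t + 1)² + d_0·(t + 1)³: c_0 = m_0/2 = -389/56, d_0 = (m_1 - m_0)/(6h_0) = 221/56, b_0 = Δ_0 - h_0(2m_0 + m_1)/6 = 1.

3.9464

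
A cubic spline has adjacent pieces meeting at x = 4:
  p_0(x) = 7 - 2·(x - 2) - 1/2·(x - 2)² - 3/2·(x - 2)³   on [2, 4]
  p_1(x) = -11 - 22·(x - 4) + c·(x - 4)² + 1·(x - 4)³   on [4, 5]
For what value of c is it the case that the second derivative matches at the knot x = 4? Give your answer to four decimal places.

p_0''(x) = -1 - 9·(x - 2), so p_0''(4) = -19. On the right, p_1''(4) = 2c, so c = -19/2.

-9.5000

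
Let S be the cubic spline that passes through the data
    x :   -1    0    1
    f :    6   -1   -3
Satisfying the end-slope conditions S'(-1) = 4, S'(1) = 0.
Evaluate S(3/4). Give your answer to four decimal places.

-3.0508

Let σ_i = S''(x_i). Step sizes h_i = 1, 1; slopes of the chords Δ_i = (y_(i+1) - y_i)/h_i = -7, -2.
  1·σ_0 + 4·σ_1 + 1·σ_2 = 6(Δ_1 - Δ_0) = 30
Clamped end conditions give two more equations: 2h_0·σ_0 + h_0·σ_1 = 6(Δ_0 - S'(-1)) = -66 and h_1·σ_1 + 2h_1·σ_2 = 6(S'(1) - Δ_1) = 12.
Forward elimination and back-substitution give σ_0 = -85/2, σ_1 = 19, σ_2 = -7/2.
On [0, 1], S(x) = -1 - 31/4·x + 19/2·x² - 15/4·x³.
With x = 3/4: S(3/4) = -781/256.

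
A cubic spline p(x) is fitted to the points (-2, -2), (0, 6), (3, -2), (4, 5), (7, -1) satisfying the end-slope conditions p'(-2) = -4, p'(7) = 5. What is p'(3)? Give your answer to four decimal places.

4.8390

Let M_i = p''(x_i). Step sizes h_i = 2, 3, 1, 3; slopes of the chords Δ_i = (y_(i+1) - y_i)/h_i = 4, -8/3, 7, -2.
  2·M_0 + 10·M_1 + 3·M_2 = 6(Δ_1 - Δ_0) = -40
  3·M_1 + 8·M_2 + 1·M_3 = 6(Δ_2 - Δ_1) = 58
  1·M_2 + 8·M_3 + 3·M_4 = 6(Δ_3 - Δ_2) = -54
Clamped end conditions give two more equations: 2h_0·M_0 + h_0·M_1 = 6(Δ_0 - p'(-2)) = 48 and h_3·M_3 + 2h_3·M_4 = 6(p'(7) - Δ_3) = 42.
Solving: M_0 = 4744/267, M_1 = -3080/267, M_2 = 3544/267, M_3 = -3626/267, M_4 = 3682/267.
On [3, 4], p'(x) = b_2 + 2c_2·(x - 3) + 3d_2·(x - 3)² with b_2 = Δ_2 - h_2(2M_2 + M_3)/6 = 1292/267, c_2 = M_2/2 = 1772/267, d_2 = (M_3 - M_2)/(6h_2) = -1195/267. So p'(3) = 1292/267.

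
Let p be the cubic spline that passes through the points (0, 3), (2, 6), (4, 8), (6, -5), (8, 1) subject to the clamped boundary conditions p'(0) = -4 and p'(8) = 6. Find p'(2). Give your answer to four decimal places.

Put σ_i = p'' at the i-th knot. Here h = (2, 2, 2, 2) and Δ = (3/2, 1, -13/2, 3), so the interior equations h_(i-1)·σ_(i-1) + 2(h_(i-1)+h_i)·σ_i + h_i·σ_(i+1) = 6(Δ_i − Δ_(i-1)) read
  2·σ_0 + 8·σ_1 + 2·σ_2 = 6(Δ_1 - Δ_0) = -3
  2·σ_1 + 8·σ_2 + 2·σ_3 = 6(Δ_2 - Δ_1) = -45
  2·σ_2 + 8·σ_3 + 2·σ_4 = 6(Δ_3 - Δ_2) = 57
Clamped end conditions give two more equations: 2h_0·σ_0 + h_0·σ_1 = 6(Δ_0 - p'(0)) = 33 and h_3·σ_3 + 2h_3·σ_4 = 6(p'(8) - Δ_3) = 18.
Solving: σ_0 = 239/28, σ_1 = -4/7, σ_2 = -31/4, σ_3 = 127/14, σ_4 = -1/28.
On [2, 4], p'(x) = b_1 + 2c_1·(x - 2) + 3d_1·(x - 2)² with b_1 = Δ_1 - h_1(2σ_1 + σ_2)/6 = 111/28, c_1 = σ_1/2 = -2/7, d_1 = (σ_2 - σ_1)/(6h_1) = -67/112. So p'(2) = 111/28.

3.9643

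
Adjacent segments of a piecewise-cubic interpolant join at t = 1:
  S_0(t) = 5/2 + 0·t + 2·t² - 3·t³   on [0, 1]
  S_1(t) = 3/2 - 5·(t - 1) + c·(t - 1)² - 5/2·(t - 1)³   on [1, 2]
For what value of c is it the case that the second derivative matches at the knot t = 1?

-7

S_0''(t) = 4 - 18·t, so S_0''(1) = -14. On the right, S_1''(1) = 2c, so c = -7.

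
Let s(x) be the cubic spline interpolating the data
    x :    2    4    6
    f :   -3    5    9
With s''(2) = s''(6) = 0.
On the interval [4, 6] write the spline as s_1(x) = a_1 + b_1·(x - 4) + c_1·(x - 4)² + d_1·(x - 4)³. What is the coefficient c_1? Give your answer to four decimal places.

-0.7500

Put m_i = s'' at the i-th knot. Here h = (2, 2) and Δ = (4, 2), so the interior equations h_(i-1)·m_(i-1) + 2(h_(i-1)+h_i)·m_i + h_i·m_(i+1) = 6(Δ_i − Δ_(i-1)) read
  2·m_0 + 8·m_1 + 2·m_2 = 6(Δ_1 - Δ_0) = -12
Natural end conditions: m_0 = m_2 = 0.
Forward elimination and back-substitution give m_0 = 0, m_1 = -3/2, m_2 = 0.
On [4, 6], with s_1(x) = a_1 + b_1·(x - 4) + c_1·(x - 4)² + d_1·(x - 4)³: c_1 = m_1/2 = -3/4, d_1 = (m_2 - m_1)/(6h_1) = 1/8, b_1 = Δ_1 - h_1(2m_1 + m_2)/6 = 3.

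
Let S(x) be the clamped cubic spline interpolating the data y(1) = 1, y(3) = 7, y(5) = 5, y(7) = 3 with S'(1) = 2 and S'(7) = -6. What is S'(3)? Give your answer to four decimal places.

1.0667

Write m_i for S''(x_i). With h_i = 2, 2, 2 and divided differences Δ_i = 3, -1, -1, the continuity of S' gives the tridiagonal system
  2·m_0 + 8·m_1 + 2·m_2 = 6(Δ_1 - Δ_0) = -24
  2·m_1 + 8·m_2 + 2·m_3 = 6(Δ_2 - Δ_1) = 0
Clamped end conditions give two more equations: 2h_0·m_0 + h_0·m_1 = 6(Δ_0 - S'(1)) = 6 and h_2·m_2 + 2h_2·m_3 = 6(S'(7) - Δ_2) = -30.
Forward elimination and back-substitution give m_0 = 59/15, m_1 = -73/15, m_2 = 53/15, m_3 = -139/15.
On [3, 5], S'(x) = b_1 + 2c_1·(x - 3) + 3d_1·(x - 3)² with b_1 = Δ_1 - h_1(2m_1 + m_2)/6 = 16/15, c_1 = m_1/2 = -73/30, d_1 = (m_2 - m_1)/(6h_1) = 7/10. So S'(3) = 16/15.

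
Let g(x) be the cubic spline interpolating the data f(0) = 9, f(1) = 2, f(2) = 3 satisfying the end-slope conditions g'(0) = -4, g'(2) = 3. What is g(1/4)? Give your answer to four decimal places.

7.5430

With m_i denoting the second derivative at x_i, h_i = 1, 1, and Δ_i = (y_(i+1) − y_i)/h_i = -7, 1:
  1·m_0 + 4·m_1 + 1·m_2 = 6(Δ_1 - Δ_0) = 48
Clamped end conditions give two more equations: 2h_0·m_0 + h_0·m_1 = 6(Δ_0 - g'(0)) = -18 and h_1·m_1 + 2h_1·m_2 = 6(g'(2) - Δ_1) = 12.
Hence m_0 = -35/2, m_1 = 17, m_2 = -5/2.
On [0, 1], g(x) = 9 - 4·x - 35/4·x² + 23/4·x³.
With x = 1/4: g(1/4) = 1931/256.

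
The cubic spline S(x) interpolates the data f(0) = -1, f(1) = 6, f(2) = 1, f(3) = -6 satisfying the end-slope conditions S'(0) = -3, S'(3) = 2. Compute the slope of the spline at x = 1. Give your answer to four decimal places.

Put σ_i = S'' at the i-th knot. Here h = (1, 1, 1) and Δ = (7, -5, -7), so the interior equations h_(i-1)·σ_(i-1) + 2(h_(i-1)+h_i)·σ_i + h_i·σ_(i+1) = 6(Δ_i − Δ_(i-1)) read
  1·σ_0 + 4·σ_1 + 1·σ_2 = 6(Δ_1 - Δ_0) = -72
  1·σ_1 + 4·σ_2 + 1·σ_3 = 6(Δ_2 - Δ_1) = -12
Clamped end conditions give two more equations: 2h_0·σ_0 + h_0·σ_1 = 6(Δ_0 - S'(0)) = 60 and h_2·σ_2 + 2h_2·σ_3 = 6(S'(3) - Δ_2) = 54.
Hence σ_0 = 662/15, σ_1 = -424/15, σ_2 = -46/15, σ_3 = 428/15.
On [1, 2], S'(x) = b_1 + 2c_1·(x - 1) + 3d_1·(x - 1)² with b_1 = Δ_1 - h_1(2σ_1 + σ_2)/6 = 74/15, c_1 = σ_1/2 = -212/15, d_1 = (σ_2 - σ_1)/(6h_1) = 21/5. So S'(1) = 74/15.

4.9333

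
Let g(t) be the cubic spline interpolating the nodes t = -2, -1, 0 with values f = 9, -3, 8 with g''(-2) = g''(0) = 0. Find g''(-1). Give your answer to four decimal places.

34.5000

Let m_i = g''(x_i). Step sizes h_i = 1, 1; slopes of the chords Δ_i = (y_(i+1) - y_i)/h_i = -12, 11.
  1·m_0 + 4·m_1 + 1·m_2 = 6(Δ_1 - Δ_0) = 138
Natural end conditions: m_0 = m_2 = 0.
Forward elimination and back-substitution give m_0 = 0, m_1 = 69/2, m_2 = 0.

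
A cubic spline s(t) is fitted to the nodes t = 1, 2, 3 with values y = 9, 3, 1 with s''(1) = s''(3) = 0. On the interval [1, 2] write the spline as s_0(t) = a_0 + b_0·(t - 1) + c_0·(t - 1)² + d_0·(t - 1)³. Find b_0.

-7

Put M_i = s'' at the i-th knot. Here h = (1, 1) and Δ = (-6, -2), so the interior equations h_(i-1)·M_(i-1) + 2(h_(i-1)+h_i)·M_i + h_i·M_(i+1) = 6(Δ_i − Δ_(i-1)) read
  1·M_0 + 4·M_1 + 1·M_2 = 6(Δ_1 - Δ_0) = 24
Natural end conditions: M_0 = M_2 = 0.
Hence M_0 = 0, M_1 = 6, M_2 = 0.
On [1, 2], with s_0(t) = a_0 + b_0·(t - 1) + c_0·(t - 1)² + d_0·(t - 1)³: c_0 = M_0/2 = 0, d_0 = (M_1 - M_0)/(6h_0) = 1, b_0 = Δ_0 - h_0(2M_0 + M_1)/6 = -7.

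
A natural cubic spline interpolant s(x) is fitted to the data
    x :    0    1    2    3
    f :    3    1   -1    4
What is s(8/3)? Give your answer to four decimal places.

Let m_i = s''(x_i). Step sizes h_i = 1, 1, 1; slopes of the chords Δ_i = (y_(i+1) - y_i)/h_i = -2, -2, 5.
  1·m_0 + 4·m_1 + 1·m_2 = 6(Δ_1 - Δ_0) = 0
  1·m_1 + 4·m_2 + 1·m_3 = 6(Δ_2 - Δ_1) = 42
Natural end conditions: m_0 = m_3 = 0.
Solving the tridiagonal system: m_0 = 0, m_1 = -14/5, m_2 = 56/5, m_3 = 0.
On [2, 3], s(x) = -1 + 19/15·(x - 2) + 28/5·(x - 2)² - 28/15·(x - 2)³.
With (x - 2) = 2/3: s(8/3) = 721/405.

1.7802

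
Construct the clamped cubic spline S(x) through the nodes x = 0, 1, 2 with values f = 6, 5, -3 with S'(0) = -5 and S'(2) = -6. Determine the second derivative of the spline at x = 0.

22

Let σ_i = S''(x_i). Step sizes h_i = 1, 1; slopes of the chords Δ_i = (y_(i+1) - y_i)/h_i = -1, -8.
  1·σ_0 + 4·σ_1 + 1·σ_2 = 6(Δ_1 - Δ_0) = -42
Clamped end conditions give two more equations: 2h_0·σ_0 + h_0·σ_1 = 6(Δ_0 - S'(0)) = 24 and h_1·σ_1 + 2h_1·σ_2 = 6(S'(2) - Δ_1) = 12.
Solving the tridiagonal system: σ_0 = 22, σ_1 = -20, σ_2 = 16.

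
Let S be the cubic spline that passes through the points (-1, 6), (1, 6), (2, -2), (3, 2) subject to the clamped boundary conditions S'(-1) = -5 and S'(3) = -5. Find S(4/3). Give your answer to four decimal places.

With m_i denoting the second derivative at x_i, h_i = 2, 1, 1, and Δ_i = (y_(i+1) − y_i)/h_i = 0, -8, 4:
  2·m_0 + 6·m_1 + 1·m_2 = 6(Δ_1 - Δ_0) = -48
  1·m_1 + 4·m_2 + 1·m_3 = 6(Δ_2 - Δ_1) = 72
Clamped end conditions give two more equations: 2h_0·m_0 + h_0·m_1 = 6(Δ_0 - S'(-1)) = 30 and h_2·m_2 + 2h_2·m_3 = 6(S'(3) - Δ_2) = -54.
Solving: m_0 = 189/11, m_1 = -213/11, m_2 = 372/11, m_3 = -483/11.
On [1, 2], S(x) = 6 - 79/11·(x - 1) - 213/22·(x - 1)² + 195/22·(x - 1)³.
With (x - 1) = 1/3: S(4/3) = 283/99.

2.8586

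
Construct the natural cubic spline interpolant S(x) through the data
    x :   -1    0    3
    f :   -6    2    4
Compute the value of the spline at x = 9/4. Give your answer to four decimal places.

With M_i denoting the second derivative at x_i, h_i = 1, 3, and Δ_i = (y_(i+1) − y_i)/h_i = 8, 2/3:
  1·M_0 + 8·M_1 + 3·M_2 = 6(Δ_1 - Δ_0) = -44
Natural end conditions: M_0 = M_2 = 0.
Solving the tridiagonal system: M_0 = 0, M_1 = -11/2, M_2 = 0.
On [0, 3], S(x) = 2 + 37/6·x - 11/4·x² + 11/36·x³.
With x = 9/4: S(9/4) = 1391/256.

5.4336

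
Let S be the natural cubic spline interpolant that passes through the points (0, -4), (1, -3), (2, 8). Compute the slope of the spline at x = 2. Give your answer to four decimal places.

13.5000

Let M_i = S''(x_i). Step sizes h_i = 1, 1; slopes of the chords Δ_i = (y_(i+1) - y_i)/h_i = 1, 11.
  1·M_0 + 4·M_1 + 1·M_2 = 6(Δ_1 - Δ_0) = 60
Natural end conditions: M_0 = M_2 = 0.
Forward elimination and back-substitution give M_0 = 0, M_1 = 15, M_2 = 0.
On [1, 2], S'(x) = b_1 + 2c_1·(x - 1) + 3d_1·(x - 1)² with b_1 = Δ_1 - h_1(2M_1 + M_2)/6 = 6, c_1 = M_1/2 = 15/2, d_1 = (M_2 - M_1)/(6h_1) = -5/2. So S'(2) = 27/2.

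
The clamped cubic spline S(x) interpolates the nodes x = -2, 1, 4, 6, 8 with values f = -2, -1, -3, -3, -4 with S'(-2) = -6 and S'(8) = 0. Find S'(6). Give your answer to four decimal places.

Put M_i = S'' at the i-th knot. Here h = (3, 3, 2, 2) and Δ = (1/3, -2/3, 0, -1/2), so the interior equations h_(i-1)·M_(i-1) + 2(h_(i-1)+h_i)·M_i + h_i·M_(i+1) = 6(Δ_i − Δ_(i-1)) read
  3·M_0 + 12·M_1 + 3·M_2 = 6(Δ_1 - Δ_0) = -6
  3·M_1 + 10·M_2 + 2·M_3 = 6(Δ_2 - Δ_1) = 4
  2·M_2 + 8·M_3 + 2·M_4 = 6(Δ_3 - Δ_2) = -3
Clamped end conditions give two more equations: 2h_0·M_0 + h_0·M_1 = 6(Δ_0 - S'(-2)) = 38 and h_3·M_3 + 2h_3·M_4 = 6(S'(8) - Δ_3) = 3.
Solving: M_0 = 3247/420, M_1 = -587/210, M_2 = 29/20, M_3 = -37/35, M_4 = 179/140.
On [6, 8], S'(x) = b_3 + 2c_3·(x - 6) + 3d_3·(x - 6)² with b_3 = Δ_3 - h_3(2M_3 + M_4)/6 = -31/140, c_3 = M_3/2 = -37/70, d_3 = (M_4 - M_3)/(6h_3) = 109/560. So S'(6) = -31/140.

-0.2214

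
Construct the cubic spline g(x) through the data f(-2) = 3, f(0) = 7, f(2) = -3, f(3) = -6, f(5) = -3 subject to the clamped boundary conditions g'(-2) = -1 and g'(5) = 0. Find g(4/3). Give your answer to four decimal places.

1.0340

Put M_i = g'' at the i-th knot. Here h = (2, 2, 1, 2) and Δ = (2, -5, -3, 3/2), so the interior equations h_(i-1)·M_(i-1) + 2(h_(i-1)+h_i)·M_i + h_i·M_(i+1) = 6(Δ_i − Δ_(i-1)) read
  2·M_0 + 8·M_1 + 2·M_2 = 6(Δ_1 - Δ_0) = -42
  2·M_1 + 6·M_2 + 1·M_3 = 6(Δ_2 - Δ_1) = 12
  1·M_2 + 6·M_3 + 2·M_4 = 6(Δ_3 - Δ_2) = 27
Clamped end conditions give two more equations: 2h_0·M_0 + h_0·M_1 = 6(Δ_0 - g'(-2)) = 18 and h_3·M_3 + 2h_3·M_4 = 6(g'(5) - Δ_3) = -9.
Hence M_0 = 1061/122, M_1 = -512/61, M_2 = 473/122, M_3 = 337/61, M_4 = -1223/244.
On [0, 2], g(x) = 7 - 85/122·x - 256/61·x² + 499/488·x³.
With x = 4/3: g(4/3) = 1703/1647.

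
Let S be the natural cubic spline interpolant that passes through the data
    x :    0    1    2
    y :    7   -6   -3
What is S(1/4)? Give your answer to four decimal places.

2.8125

Let m_i = S''(x_i). Step sizes h_i = 1, 1; slopes of the chords Δ_i = (y_(i+1) - y_i)/h_i = -13, 3.
  1·m_0 + 4·m_1 + 1·m_2 = 6(Δ_1 - Δ_0) = 96
Natural end conditions: m_0 = m_2 = 0.
Solving the tridiagonal system: m_0 = 0, m_1 = 24, m_2 = 0.
On [0, 1], S(x) = 7 - 17·x + 0·x² + 4·x³.
With x = 1/4: S(1/4) = 45/16.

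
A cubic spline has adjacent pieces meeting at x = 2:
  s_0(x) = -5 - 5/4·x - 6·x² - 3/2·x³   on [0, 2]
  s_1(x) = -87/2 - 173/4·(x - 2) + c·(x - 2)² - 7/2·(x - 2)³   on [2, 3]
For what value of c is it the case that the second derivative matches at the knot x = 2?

-15

s_0''(x) = -12 - 9·x, so s_0''(2) = -30. On the right, s_1''(2) = 2c, so c = -15.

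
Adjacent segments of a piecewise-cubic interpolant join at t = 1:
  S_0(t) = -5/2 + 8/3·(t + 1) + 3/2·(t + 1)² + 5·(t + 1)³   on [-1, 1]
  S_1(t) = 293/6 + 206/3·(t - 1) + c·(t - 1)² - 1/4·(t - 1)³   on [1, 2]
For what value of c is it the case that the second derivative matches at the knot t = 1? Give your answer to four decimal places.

S_0''(t) = 3 + 30·(t + 1), so S_0''(1) = 63. On the right, S_1''(1) = 2c, so c = 63/2.

31.5000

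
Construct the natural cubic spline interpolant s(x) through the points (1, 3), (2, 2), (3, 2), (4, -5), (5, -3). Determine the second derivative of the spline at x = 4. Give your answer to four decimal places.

17.5714

With σ_i denoting the second derivative at x_i, h_i = 1, 1, 1, 1, and Δ_i = (y_(i+1) − y_i)/h_i = -1, 0, -7, 2:
  1·σ_0 + 4·σ_1 + 1·σ_2 = 6(Δ_1 - Δ_0) = 6
  1·σ_1 + 4·σ_2 + 1·σ_3 = 6(Δ_2 - Δ_1) = -42
  1·σ_2 + 4·σ_3 + 1·σ_4 = 6(Δ_3 - Δ_2) = 54
Natural end conditions: σ_0 = σ_4 = 0.
Forward elimination and back-substitution give σ_0 = 0, σ_1 = 39/7, σ_2 = -114/7, σ_3 = 123/7, σ_4 = 0.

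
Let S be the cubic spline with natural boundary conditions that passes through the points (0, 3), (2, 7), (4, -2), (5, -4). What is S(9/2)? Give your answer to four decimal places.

-3.2813

Write σ_i for S''(x_i). With h_i = 2, 2, 1 and divided differences Δ_i = 2, -9/2, -2, the continuity of S' gives the tridiagonal system
  2·σ_0 + 8·σ_1 + 2·σ_2 = 6(Δ_1 - Δ_0) = -39
  2·σ_1 + 6·σ_2 + 1·σ_3 = 6(Δ_2 - Δ_1) = 15
Natural end conditions: σ_0 = σ_3 = 0.
Forward elimination and back-substitution give σ_0 = 0, σ_1 = -6, σ_2 = 9/2, σ_3 = 0.
On [4, 5], S(x) = -2 - 7/2·(x - 4) + 9/4·(x - 4)² - 3/4·(x - 4)³.
With (x - 4) = 1/2: S(9/2) = -105/32.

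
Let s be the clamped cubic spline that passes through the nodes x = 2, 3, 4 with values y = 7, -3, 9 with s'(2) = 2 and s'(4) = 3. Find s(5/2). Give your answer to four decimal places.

With σ_i denoting the second derivative at x_i, h_i = 1, 1, and Δ_i = (y_(i+1) − y_i)/h_i = -10, 12:
  1·σ_0 + 4·σ_1 + 1·σ_2 = 6(Δ_1 - Δ_0) = 132
Clamped end conditions give two more equations: 2h_0·σ_0 + h_0·σ_1 = 6(Δ_0 - s'(2)) = -72 and h_1·σ_1 + 2h_1·σ_2 = 6(s'(4) - Δ_1) = -54.
Solving the tridiagonal system: σ_0 = -137/2, σ_1 = 65, σ_2 = -119/2.
On [2, 3], s(x) = 7 + 2·(x - 2) - 137/4·(x - 2)² + 89/4·(x - 2)³.
With (x - 2) = 1/2: s(5/2) = 71/32.

2.2188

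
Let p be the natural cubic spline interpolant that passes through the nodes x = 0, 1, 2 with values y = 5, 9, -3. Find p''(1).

-24

Let M_i = p''(x_i). Step sizes h_i = 1, 1; slopes of the chords Δ_i = (y_(i+1) - y_i)/h_i = 4, -12.
  1·M_0 + 4·M_1 + 1·M_2 = 6(Δ_1 - Δ_0) = -96
Natural end conditions: M_0 = M_2 = 0.
Forward elimination and back-substitution give M_0 = 0, M_1 = -24, M_2 = 0.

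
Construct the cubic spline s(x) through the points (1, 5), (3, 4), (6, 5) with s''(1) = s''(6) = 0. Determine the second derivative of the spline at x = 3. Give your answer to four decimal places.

Put M_i = s'' at the i-th knot. Here h = (2, 3) and Δ = (-1/2, 1/3), so the interior equations h_(i-1)·M_(i-1) + 2(h_(i-1)+h_i)·M_i + h_i·M_(i+1) = 6(Δ_i − Δ_(i-1)) read
  2·M_0 + 10·M_1 + 3·M_2 = 6(Δ_1 - Δ_0) = 5
Natural end conditions: M_0 = M_2 = 0.
Solving: M_0 = 0, M_1 = 1/2, M_2 = 0.

0.5000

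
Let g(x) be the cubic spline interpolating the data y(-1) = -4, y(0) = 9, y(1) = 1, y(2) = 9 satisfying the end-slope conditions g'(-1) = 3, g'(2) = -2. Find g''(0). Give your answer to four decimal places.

-59.7333

Let σ_i = g''(x_i). Step sizes h_i = 1, 1, 1; slopes of the chords Δ_i = (y_(i+1) - y_i)/h_i = 13, -8, 8.
  1·σ_0 + 4·σ_1 + 1·σ_2 = 6(Δ_1 - Δ_0) = -126
  1·σ_1 + 4·σ_2 + 1·σ_3 = 6(Δ_2 - Δ_1) = 96
Clamped end conditions give two more equations: 2h_0·σ_0 + h_0·σ_1 = 6(Δ_0 - g'(-1)) = 60 and h_2·σ_2 + 2h_2·σ_3 = 6(g'(2) - Δ_2) = -60.
Solving the tridiagonal system: σ_0 = 898/15, σ_1 = -896/15, σ_2 = 796/15, σ_3 = -848/15.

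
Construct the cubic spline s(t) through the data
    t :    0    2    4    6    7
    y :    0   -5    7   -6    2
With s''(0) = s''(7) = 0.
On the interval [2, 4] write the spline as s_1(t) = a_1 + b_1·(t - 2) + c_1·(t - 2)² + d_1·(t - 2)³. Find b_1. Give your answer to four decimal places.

Let M_i = s''(x_i). Step sizes h_i = 2, 2, 2, 1; slopes of the chords Δ_i = (y_(i+1) - y_i)/h_i = -5/2, 6, -13/2, 8.
  2·M_0 + 8·M_1 + 2·M_2 = 6(Δ_1 - Δ_0) = 51
  2·M_1 + 8·M_2 + 2·M_3 = 6(Δ_2 - Δ_1) = -75
  2·M_2 + 6·M_3 + 1·M_4 = 6(Δ_3 - Δ_2) = 87
Natural end conditions: M_0 = M_4 = 0.
Solving: M_0 = 0, M_1 = 873/82, M_2 = -1401/82, M_3 = 828/41, M_4 = 0.
On [2, 4], with s_1(t) = a_1 + b_1·(t - 2) + c_1·(t - 2)² + d_1·(t - 2)³: c_1 = M_1/2 = 873/164, d_1 = (M_2 - M_1)/(6h_1) = -379/164, b_1 = Δ_1 - h_1(2M_1 + M_2)/6 = 377/82.

4.5976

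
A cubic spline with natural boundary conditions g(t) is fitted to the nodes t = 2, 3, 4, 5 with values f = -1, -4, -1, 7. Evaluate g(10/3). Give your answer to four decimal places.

-3.7457

Write M_i for g''(x_i). With h_i = 1, 1, 1 and divided differences Δ_i = -3, 3, 8, the continuity of g' gives the tridiagonal system
  1·M_0 + 4·M_1 + 1·M_2 = 6(Δ_1 - Δ_0) = 36
  1·M_1 + 4·M_2 + 1·M_3 = 6(Δ_2 - Δ_1) = 30
Natural end conditions: M_0 = M_3 = 0.
Solving the tridiagonal system: M_0 = 0, M_1 = 38/5, M_2 = 28/5, M_3 = 0.
On [3, 4], g(t) = -4 - 7/15·(t - 3) + 19/5·(t - 3)² - 1/3·(t - 3)³.
With (t - 3) = 1/3: g(10/3) = -1517/405.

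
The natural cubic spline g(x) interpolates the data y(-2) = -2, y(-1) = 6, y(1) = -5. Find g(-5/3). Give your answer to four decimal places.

With m_i denoting the second derivative at x_i, h_i = 1, 2, and Δ_i = (y_(i+1) − y_i)/h_i = 8, -11/2:
  1·m_0 + 6·m_1 + 2·m_2 = 6(Δ_1 - Δ_0) = -81
Natural end conditions: m_0 = m_2 = 0.
Solving: m_0 = 0, m_1 = -27/2, m_2 = 0.
On [-2, -1], g(x) = -2 + 41/4·(x + 2) + 0·(x + 2)² - 9/4·(x + 2)³.
With (x + 2) = 1/3: g(-5/3) = 4/3.

1.3333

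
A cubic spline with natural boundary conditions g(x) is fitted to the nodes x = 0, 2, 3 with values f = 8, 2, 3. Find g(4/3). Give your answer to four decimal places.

3.0123

With M_i denoting the second derivative at x_i, h_i = 2, 1, and Δ_i = (y_(i+1) − y_i)/h_i = -3, 1:
  2·M_0 + 6·M_1 + 1·M_2 = 6(Δ_1 - Δ_0) = 24
Natural end conditions: M_0 = M_2 = 0.
Hence M_0 = 0, M_1 = 4, M_2 = 0.
On [0, 2], g(x) = 8 - 13/3·x + 0·x² + 1/3·x³.
With x = 4/3: g(4/3) = 244/81.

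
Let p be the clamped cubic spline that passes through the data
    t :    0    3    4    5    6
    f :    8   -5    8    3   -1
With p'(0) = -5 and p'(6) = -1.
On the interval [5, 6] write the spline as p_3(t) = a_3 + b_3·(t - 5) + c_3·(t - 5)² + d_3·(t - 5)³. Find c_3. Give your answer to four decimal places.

4.5000

Let M_i = p''(x_i). Step sizes h_i = 3, 1, 1, 1; slopes of the chords Δ_i = (y_(i+1) - y_i)/h_i = -13/3, 13, -5, -4.
  3·M_0 + 8·M_1 + 1·M_2 = 6(Δ_1 - Δ_0) = 104
  1·M_1 + 4·M_2 + 1·M_3 = 6(Δ_2 - Δ_1) = -108
  1·M_2 + 4·M_3 + 1·M_4 = 6(Δ_3 - Δ_2) = 6
Clamped end conditions give two more equations: 2h_0·M_0 + h_0·M_1 = 6(Δ_0 - p'(0)) = 4 and h_3·M_3 + 2h_3·M_4 = 6(p'(6) - Δ_3) = 18.
Hence M_0 = -59/6, M_1 = 21, M_2 = -69/2, M_3 = 9, M_4 = 9/2.
On [5, 6], with p_3(t) = a_3 + b_3·(t - 5) + c_3·(t - 5)² + d_3·(t - 5)³: c_3 = M_3/2 = 9/2, d_3 = (M_4 - M_3)/(6h_3) = -3/4, b_3 = Δ_3 - h_3(2M_3 + M_4)/6 = -31/4.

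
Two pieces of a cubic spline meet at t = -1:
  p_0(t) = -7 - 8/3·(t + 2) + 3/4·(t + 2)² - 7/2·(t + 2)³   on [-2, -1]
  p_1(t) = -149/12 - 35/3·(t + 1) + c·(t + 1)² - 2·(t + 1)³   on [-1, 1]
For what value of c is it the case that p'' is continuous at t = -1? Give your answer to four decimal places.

-9.7500

p_0''(t) = 3/2 - 21·(t + 2), so p_0''(-1) = -39/2. On the right, p_1''(-1) = 2c, so c = -39/4.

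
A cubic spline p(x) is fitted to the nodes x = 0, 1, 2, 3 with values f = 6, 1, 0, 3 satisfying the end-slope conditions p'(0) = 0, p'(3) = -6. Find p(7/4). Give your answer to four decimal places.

-0.7250

Write σ_i for p''(x_i). With h_i = 1, 1, 1 and divided differences Δ_i = -5, -1, 3, the continuity of p' gives the tridiagonal system
  1·σ_0 + 4·σ_1 + 1·σ_2 = 6(Δ_1 - Δ_0) = 24
  1·σ_1 + 4·σ_2 + 1·σ_3 = 6(Δ_2 - Δ_1) = 24
Clamped end conditions give two more equations: 2h_0·σ_0 + h_0·σ_1 = 6(Δ_0 - p'(0)) = -30 and h_2·σ_2 + 2h_2·σ_3 = 6(p'(3) - Δ_2) = -54.
Forward elimination and back-substitution give σ_0 = -94/5, σ_1 = 38/5, σ_2 = 62/5, σ_3 = -166/5.
On [1, 2], p(x) = 1 - 28/5·(x - 1) + 19/5·(x - 1)² + 4/5·(x - 1)³.
With (x - 1) = 3/4: p(7/4) = -29/40.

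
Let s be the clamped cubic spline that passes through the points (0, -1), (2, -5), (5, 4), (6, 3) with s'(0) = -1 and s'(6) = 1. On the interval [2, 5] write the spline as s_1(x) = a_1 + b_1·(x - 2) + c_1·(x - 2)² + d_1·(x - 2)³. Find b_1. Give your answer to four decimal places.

0.3846

With m_i denoting the second derivative at x_i, h_i = 2, 3, 1, and Δ_i = (y_(i+1) − y_i)/h_i = -2, 3, -1:
  2·m_0 + 10·m_1 + 3·m_2 = 6(Δ_1 - Δ_0) = 30
  3·m_1 + 8·m_2 + 1·m_3 = 6(Δ_2 - Δ_1) = -24
Clamped end conditions give two more equations: 2h_0·m_0 + h_0·m_1 = 6(Δ_0 - s'(0)) = -6 and h_2·m_2 + 2h_2·m_3 = 6(s'(6) - Δ_2) = 12.
Hence m_0 = -57/13, m_1 = 75/13, m_2 = -82/13, m_3 = 119/13.
On [2, 5], with s_1(x) = a_1 + b_1·(x - 2) + c_1·(x - 2)² + d_1·(x - 2)³: c_1 = m_1/2 = 75/26, d_1 = (m_2 - m_1)/(6h_1) = -157/234, b_1 = Δ_1 - h_1(2m_1 + m_2)/6 = 5/13.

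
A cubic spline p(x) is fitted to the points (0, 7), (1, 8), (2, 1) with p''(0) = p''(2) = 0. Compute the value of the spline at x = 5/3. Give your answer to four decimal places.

Let M_i = p''(x_i). Step sizes h_i = 1, 1; slopes of the chords Δ_i = (y_(i+1) - y_i)/h_i = 1, -7.
  1·M_0 + 4·M_1 + 1·M_2 = 6(Δ_1 - Δ_0) = -48
Natural end conditions: M_0 = M_2 = 0.
Forward elimination and back-substitution give M_0 = 0, M_1 = -12, M_2 = 0.
On [1, 2], p(x) = 8 - 3·(x - 1) - 6·(x - 1)² + 2·(x - 1)³.
With (x - 1) = 2/3: p(5/3) = 106/27.

3.9259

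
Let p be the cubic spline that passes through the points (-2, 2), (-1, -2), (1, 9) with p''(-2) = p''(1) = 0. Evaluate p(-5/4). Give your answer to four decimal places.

-1.5195

Write σ_i for p''(x_i). With h_i = 1, 2 and divided differences Δ_i = -4, 11/2, the continuity of p' gives the tridiagonal system
  1·σ_0 + 6·σ_1 + 2·σ_2 = 6(Δ_1 - Δ_0) = 57
Natural end conditions: σ_0 = σ_2 = 0.
Hence σ_0 = 0, σ_1 = 19/2, σ_2 = 0.
On [-2, -1], p(t) = 2 - 67/12·(t + 2) + 0·(t + 2)² + 19/12·(t + 2)³.
With (t + 2) = 3/4: p(-5/4) = -389/256.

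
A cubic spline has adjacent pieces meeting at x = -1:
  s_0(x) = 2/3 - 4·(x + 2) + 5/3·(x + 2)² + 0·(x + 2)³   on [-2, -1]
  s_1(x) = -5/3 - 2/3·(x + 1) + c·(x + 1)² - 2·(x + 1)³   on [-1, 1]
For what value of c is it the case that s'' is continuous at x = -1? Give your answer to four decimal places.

s_0''(x) = 10/3 + 0·(x + 2), so s_0''(-1) = 10/3. On the right, s_1''(-1) = 2c, so c = 5/3.

1.6667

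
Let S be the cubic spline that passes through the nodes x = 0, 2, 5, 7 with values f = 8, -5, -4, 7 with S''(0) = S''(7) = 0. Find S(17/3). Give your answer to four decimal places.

With M_i denoting the second derivative at x_i, h_i = 2, 3, 2, and Δ_i = (y_(i+1) − y_i)/h_i = -13/2, 1/3, 11/2:
  2·M_0 + 10·M_1 + 3·M_2 = 6(Δ_1 - Δ_0) = 41
  3·M_1 + 10·M_2 + 2·M_3 = 6(Δ_2 - Δ_1) = 31
Natural end conditions: M_0 = M_3 = 0.
Forward elimination and back-substitution give M_0 = 0, M_1 = 317/91, M_2 = 187/91, M_3 = 0.
On [5, 7], S(x) = -4 + 2255/546·(x - 5) + 187/182·(x - 5)² - 187/1092·(x - 5)³.
With (x - 5) = 2/3: S(17/3) = -6197/7371.

-0.8407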